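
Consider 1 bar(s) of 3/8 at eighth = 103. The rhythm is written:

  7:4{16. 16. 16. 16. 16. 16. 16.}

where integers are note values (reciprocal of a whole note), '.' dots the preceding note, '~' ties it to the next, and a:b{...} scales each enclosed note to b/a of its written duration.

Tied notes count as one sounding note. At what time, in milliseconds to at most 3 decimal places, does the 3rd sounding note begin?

1. 0.0ms @ 0 + 249.653ms (3/7)
2. 249.653ms @ 3/7 + 249.653ms (3/7)
3. 499.307ms @ 6/7 + 249.653ms (3/7)
4. 748.96ms @ 9/7 + 249.653ms (3/7)
5. 998.613ms @ 12/7 + 249.653ms (3/7)
6. 1248.266ms @ 15/7 + 249.653ms (3/7)
7. 1497.92ms @ 18/7 + 249.653ms (3/7)

note 3 onset = 6/7b = 499.307ms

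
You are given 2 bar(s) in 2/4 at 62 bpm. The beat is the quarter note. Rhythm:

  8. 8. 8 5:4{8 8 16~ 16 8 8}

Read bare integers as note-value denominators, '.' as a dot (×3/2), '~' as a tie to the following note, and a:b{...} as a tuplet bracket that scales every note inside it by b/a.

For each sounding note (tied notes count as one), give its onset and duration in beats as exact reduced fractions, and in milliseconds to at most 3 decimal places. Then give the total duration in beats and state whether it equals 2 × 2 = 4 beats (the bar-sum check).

1) 0.0ms=0b +725.806ms=3/4b
2) 725.806ms=3/4b +725.806ms=3/4b
3) 1451.613ms=3/2b +483.871ms=1/2b
4) 1935.484ms=2b +387.097ms=2/5b
5) 2322.581ms=12/5b +387.097ms=2/5b
6) 2709.677ms=14/5b +387.097ms=2/5b
7) 3096.774ms=16/5b +387.097ms=2/5b
8) 3483.871ms=18/5b +387.097ms=2/5b
Σ=4b of 4 (62bpm 2/4) — PASS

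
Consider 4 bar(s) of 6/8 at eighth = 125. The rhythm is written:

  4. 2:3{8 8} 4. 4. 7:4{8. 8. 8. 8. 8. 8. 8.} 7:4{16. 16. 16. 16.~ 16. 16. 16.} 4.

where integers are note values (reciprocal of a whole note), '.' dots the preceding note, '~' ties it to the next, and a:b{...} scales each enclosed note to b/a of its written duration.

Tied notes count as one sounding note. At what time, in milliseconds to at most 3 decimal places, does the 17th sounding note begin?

1. 0.0ms @ 0 + 1440.0ms (3)
2. 1440.0ms @ 3 + 720.0ms (3/2)
3. 2160.0ms @ 9/2 + 720.0ms (3/2)
4. 2880.0ms @ 6 + 1440.0ms (3)
5. 4320.0ms @ 9 + 1440.0ms (3)
6. 5760.0ms @ 12 + 411.429ms (6/7)
7. 6171.429ms @ 90/7 + 411.429ms (6/7)
8. 6582.857ms @ 96/7 + 411.429ms (6/7)
9. 6994.286ms @ 102/7 + 411.429ms (6/7)
10. 7405.714ms @ 108/7 + 411.429ms (6/7)
11. 7817.143ms @ 114/7 + 411.429ms (6/7)
12. 8228.571ms @ 120/7 + 411.429ms (6/7)
13. 8640.0ms @ 18 + 205.714ms (3/7)
14. 8845.714ms @ 129/7 + 205.714ms (3/7)
15. 9051.429ms @ 132/7 + 205.714ms (3/7)
16. 9257.143ms @ 135/7 + 411.429ms (6/7)
17. 9668.571ms @ 141/7 + 205.714ms (3/7)
18. 9874.286ms @ 144/7 + 205.714ms (3/7)
19. 10080.0ms @ 21 + 1440.0ms (3)

note 17 onset = 141/7b = 9668.571ms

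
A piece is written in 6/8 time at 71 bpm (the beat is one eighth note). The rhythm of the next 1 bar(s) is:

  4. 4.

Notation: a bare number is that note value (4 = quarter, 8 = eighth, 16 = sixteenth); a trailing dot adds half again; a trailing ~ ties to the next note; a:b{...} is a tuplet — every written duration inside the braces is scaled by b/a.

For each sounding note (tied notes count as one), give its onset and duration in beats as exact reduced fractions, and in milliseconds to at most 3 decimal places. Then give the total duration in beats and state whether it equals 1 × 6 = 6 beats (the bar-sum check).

1) 0.0ms=0b +2535.211ms=3b
2) 2535.211ms=3b +2535.211ms=3b
Σ=6b of 6 (71bpm 6/8) — PASS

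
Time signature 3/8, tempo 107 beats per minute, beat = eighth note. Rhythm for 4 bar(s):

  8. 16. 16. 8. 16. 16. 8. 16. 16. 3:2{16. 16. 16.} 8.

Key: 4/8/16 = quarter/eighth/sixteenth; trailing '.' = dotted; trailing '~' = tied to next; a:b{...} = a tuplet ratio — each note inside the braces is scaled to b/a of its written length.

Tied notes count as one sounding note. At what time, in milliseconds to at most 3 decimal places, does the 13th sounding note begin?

1. 0.0ms @ 0 + 841.121ms (3/2)
2. 841.121ms @ 3/2 + 420.561ms (3/4)
3. 1261.682ms @ 9/4 + 420.561ms (3/4)
4. 1682.243ms @ 3 + 841.121ms (3/2)
5. 2523.364ms @ 9/2 + 420.561ms (3/4)
6. 2943.925ms @ 21/4 + 420.561ms (3/4)
7. 3364.486ms @ 6 + 841.121ms (3/2)
8. 4205.607ms @ 15/2 + 420.561ms (3/4)
9. 4626.168ms @ 33/4 + 420.561ms (3/4)
10. 5046.729ms @ 9 + 280.374ms (1/2)
11. 5327.103ms @ 19/2 + 280.374ms (1/2)
12. 5607.477ms @ 10 + 280.374ms (1/2)
13. 5887.85ms @ 21/2 + 841.121ms (3/2)

note 13 onset = 21/2b = 5887.85ms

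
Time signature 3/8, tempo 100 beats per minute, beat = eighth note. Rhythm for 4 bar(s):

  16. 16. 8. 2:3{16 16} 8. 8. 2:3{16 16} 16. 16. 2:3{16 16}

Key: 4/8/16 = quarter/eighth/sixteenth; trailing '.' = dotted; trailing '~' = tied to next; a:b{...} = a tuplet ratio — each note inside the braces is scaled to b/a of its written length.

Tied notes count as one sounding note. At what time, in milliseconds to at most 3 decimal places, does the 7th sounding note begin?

1. 0.0ms @ 0 + 450.0ms (3/4)
2. 450.0ms @ 3/4 + 450.0ms (3/4)
3. 900.0ms @ 3/2 + 900.0ms (3/2)
4. 1800.0ms @ 3 + 450.0ms (3/4)
5. 2250.0ms @ 15/4 + 450.0ms (3/4)
6. 2700.0ms @ 9/2 + 900.0ms (3/2)
7. 3600.0ms @ 6 + 900.0ms (3/2)
8. 4500.0ms @ 15/2 + 450.0ms (3/4)
9. 4950.0ms @ 33/4 + 450.0ms (3/4)
10. 5400.0ms @ 9 + 450.0ms (3/4)
11. 5850.0ms @ 39/4 + 450.0ms (3/4)
12. 6300.0ms @ 21/2 + 450.0ms (3/4)
13. 6750.0ms @ 45/4 + 450.0ms (3/4)

note 7 onset = 6b = 3600.0ms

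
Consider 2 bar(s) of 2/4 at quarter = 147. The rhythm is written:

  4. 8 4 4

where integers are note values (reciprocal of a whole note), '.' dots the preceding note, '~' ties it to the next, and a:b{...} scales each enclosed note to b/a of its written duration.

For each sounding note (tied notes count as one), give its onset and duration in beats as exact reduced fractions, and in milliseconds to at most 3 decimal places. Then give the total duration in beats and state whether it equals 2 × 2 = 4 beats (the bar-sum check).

1) 0.0ms=0b +612.245ms=3/2b
2) 612.245ms=3/2b +204.082ms=1/2b
3) 816.327ms=2b +408.163ms=1b
4) 1224.49ms=3b +408.163ms=1b
Σ=4b of 4 (147bpm 2/4) — PASS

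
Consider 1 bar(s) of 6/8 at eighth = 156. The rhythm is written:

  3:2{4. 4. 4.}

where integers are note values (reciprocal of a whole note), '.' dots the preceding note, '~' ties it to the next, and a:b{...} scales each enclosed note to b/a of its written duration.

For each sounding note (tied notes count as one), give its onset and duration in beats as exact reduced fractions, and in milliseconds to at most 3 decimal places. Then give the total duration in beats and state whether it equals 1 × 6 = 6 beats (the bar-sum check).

1) 0.0ms=0b +769.231ms=2b
2) 769.231ms=2b +769.231ms=2b
3) 1538.462ms=4b +769.231ms=2b
Σ=6b of 6 (156bpm 6/8) — PASS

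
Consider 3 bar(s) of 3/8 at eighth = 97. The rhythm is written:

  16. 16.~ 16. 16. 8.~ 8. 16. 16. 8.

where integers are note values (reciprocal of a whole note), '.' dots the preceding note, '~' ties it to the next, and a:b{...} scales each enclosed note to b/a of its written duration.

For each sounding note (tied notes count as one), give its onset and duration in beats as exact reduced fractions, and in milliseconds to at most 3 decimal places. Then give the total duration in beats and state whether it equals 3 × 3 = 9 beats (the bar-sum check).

1) 0.0ms=0b +463.918ms=3/4b
2) 463.918ms=3/4b +927.835ms=3/2b
3) 1391.753ms=9/4b +463.918ms=3/4b
4) 1855.67ms=3b +1855.67ms=3b
5) 3711.34ms=6b +463.918ms=3/4b
6) 4175.258ms=27/4b +463.918ms=3/4b
7) 4639.175ms=15/2b +927.835ms=3/2b
Σ=9b of 9 (97bpm 3/8) — PASS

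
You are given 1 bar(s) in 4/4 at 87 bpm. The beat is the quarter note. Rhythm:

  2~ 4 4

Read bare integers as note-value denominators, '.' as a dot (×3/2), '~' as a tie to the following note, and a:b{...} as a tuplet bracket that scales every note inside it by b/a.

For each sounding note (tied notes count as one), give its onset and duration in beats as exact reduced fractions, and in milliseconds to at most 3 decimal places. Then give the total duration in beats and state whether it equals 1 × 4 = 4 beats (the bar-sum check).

1) 0.0ms=0b +2068.966ms=3b
2) 2068.966ms=3b +689.655ms=1b
Σ=4b of 4 (87bpm 4/4) — PASS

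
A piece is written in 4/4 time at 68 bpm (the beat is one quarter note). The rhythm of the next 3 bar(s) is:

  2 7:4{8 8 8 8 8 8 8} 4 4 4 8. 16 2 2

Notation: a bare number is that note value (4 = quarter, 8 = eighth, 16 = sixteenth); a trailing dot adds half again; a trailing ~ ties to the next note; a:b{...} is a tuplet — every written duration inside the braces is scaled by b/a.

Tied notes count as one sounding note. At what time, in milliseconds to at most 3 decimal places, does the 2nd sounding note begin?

1. 0.0ms @ 0 + 1764.706ms (2)
2. 1764.706ms @ 2 + 252.101ms (2/7)
3. 2016.807ms @ 16/7 + 252.101ms (2/7)
4. 2268.908ms @ 18/7 + 252.101ms (2/7)
5. 2521.008ms @ 20/7 + 252.101ms (2/7)
6. 2773.109ms @ 22/7 + 252.101ms (2/7)
7. 3025.21ms @ 24/7 + 252.101ms (2/7)
8. 3277.311ms @ 26/7 + 252.101ms (2/7)
9. 3529.412ms @ 4 + 882.353ms (1)
10. 4411.765ms @ 5 + 882.353ms (1)
11. 5294.118ms @ 6 + 882.353ms (1)
12. 6176.471ms @ 7 + 661.765ms (3/4)
13. 6838.235ms @ 31/4 + 220.588ms (1/4)
14. 7058.824ms @ 8 + 1764.706ms (2)
15. 8823.529ms @ 10 + 1764.706ms (2)

note 2 onset = 2b = 1764.706ms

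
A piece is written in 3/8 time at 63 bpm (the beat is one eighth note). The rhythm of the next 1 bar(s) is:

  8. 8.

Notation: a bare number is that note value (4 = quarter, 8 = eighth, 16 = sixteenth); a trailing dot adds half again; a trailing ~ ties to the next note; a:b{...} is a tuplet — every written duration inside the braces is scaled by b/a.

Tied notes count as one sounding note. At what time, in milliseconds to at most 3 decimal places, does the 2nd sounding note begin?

1. 0.0ms @ 0 + 1428.571ms (3/2)
2. 1428.571ms @ 3/2 + 1428.571ms (3/2)

note 2 onset = 3/2b = 1428.571ms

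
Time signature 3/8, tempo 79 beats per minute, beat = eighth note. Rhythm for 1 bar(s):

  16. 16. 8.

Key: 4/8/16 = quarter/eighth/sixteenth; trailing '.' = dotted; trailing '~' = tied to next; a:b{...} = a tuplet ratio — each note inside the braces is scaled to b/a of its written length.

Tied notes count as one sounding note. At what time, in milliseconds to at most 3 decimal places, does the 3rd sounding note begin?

note 3 onset = 3/2b = 1139.241ms

1. 0.0ms @ 0 + 569.62ms (3/4)
2. 569.62ms @ 3/4 + 569.62ms (3/4)
3. 1139.241ms @ 3/2 + 1139.241ms (3/2)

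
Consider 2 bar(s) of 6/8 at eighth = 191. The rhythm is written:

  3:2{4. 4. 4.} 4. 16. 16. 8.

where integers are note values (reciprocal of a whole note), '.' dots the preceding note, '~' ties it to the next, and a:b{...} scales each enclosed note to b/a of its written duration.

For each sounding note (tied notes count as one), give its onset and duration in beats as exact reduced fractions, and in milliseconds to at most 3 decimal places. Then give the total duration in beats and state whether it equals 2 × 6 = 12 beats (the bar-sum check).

1) 0.0ms=0b +628.272ms=2b
2) 628.272ms=2b +628.272ms=2b
3) 1256.545ms=4b +628.272ms=2b
4) 1884.817ms=6b +942.408ms=3b
5) 2827.225ms=9b +235.602ms=3/4b
6) 3062.827ms=39/4b +235.602ms=3/4b
7) 3298.429ms=21/2b +471.204ms=3/2b
Σ=12b of 12 (191bpm 6/8) — PASS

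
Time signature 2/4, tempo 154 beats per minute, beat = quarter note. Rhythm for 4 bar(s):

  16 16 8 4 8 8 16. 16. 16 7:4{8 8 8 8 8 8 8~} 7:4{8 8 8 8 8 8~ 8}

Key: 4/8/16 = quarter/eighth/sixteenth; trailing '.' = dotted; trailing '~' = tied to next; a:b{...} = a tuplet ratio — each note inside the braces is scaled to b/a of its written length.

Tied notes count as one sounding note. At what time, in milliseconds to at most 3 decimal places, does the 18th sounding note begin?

note 18 onset = 46/7b = 2560.297ms

1. 0.0ms @ 0 + 97.403ms (1/4)
2. 97.403ms @ 1/4 + 97.403ms (1/4)
3. 194.805ms @ 1/2 + 194.805ms (1/2)
4. 389.61ms @ 1 + 389.61ms (1)
5. 779.221ms @ 2 + 194.805ms (1/2)
6. 974.026ms @ 5/2 + 194.805ms (1/2)
7. 1168.831ms @ 3 + 146.104ms (3/8)
8. 1314.935ms @ 27/8 + 146.104ms (3/8)
9. 1461.039ms @ 15/4 + 97.403ms (1/4)
10. 1558.442ms @ 4 + 111.317ms (2/7)
11. 1669.759ms @ 30/7 + 111.317ms (2/7)
12. 1781.076ms @ 32/7 + 111.317ms (2/7)
13. 1892.393ms @ 34/7 + 111.317ms (2/7)
14. 2003.711ms @ 36/7 + 111.317ms (2/7)
15. 2115.028ms @ 38/7 + 111.317ms (2/7)
16. 2226.345ms @ 40/7 + 222.635ms (4/7)
17. 2448.98ms @ 44/7 + 111.317ms (2/7)
18. 2560.297ms @ 46/7 + 111.317ms (2/7)
19. 2671.614ms @ 48/7 + 111.317ms (2/7)
20. 2782.931ms @ 50/7 + 111.317ms (2/7)
21. 2894.249ms @ 52/7 + 222.635ms (4/7)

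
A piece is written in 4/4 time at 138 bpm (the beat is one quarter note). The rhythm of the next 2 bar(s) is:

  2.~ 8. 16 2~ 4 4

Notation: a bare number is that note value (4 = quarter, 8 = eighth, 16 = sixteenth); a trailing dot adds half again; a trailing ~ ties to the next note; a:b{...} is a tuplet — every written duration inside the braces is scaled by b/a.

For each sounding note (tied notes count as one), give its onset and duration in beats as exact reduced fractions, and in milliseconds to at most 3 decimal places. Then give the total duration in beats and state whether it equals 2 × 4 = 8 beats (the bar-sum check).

1) 0.0ms=0b +1630.435ms=15/4b
2) 1630.435ms=15/4b +108.696ms=1/4b
3) 1739.13ms=4b +1304.348ms=3b
4) 3043.478ms=7b +434.783ms=1b
Σ=8b of 8 (138bpm 4/4) — PASS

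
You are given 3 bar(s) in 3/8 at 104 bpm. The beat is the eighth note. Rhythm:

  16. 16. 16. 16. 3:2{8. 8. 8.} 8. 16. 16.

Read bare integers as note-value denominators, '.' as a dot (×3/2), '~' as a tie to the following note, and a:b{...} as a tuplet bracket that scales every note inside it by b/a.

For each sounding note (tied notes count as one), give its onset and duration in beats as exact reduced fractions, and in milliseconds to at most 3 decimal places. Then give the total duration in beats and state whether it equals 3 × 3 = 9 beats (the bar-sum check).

1) 0.0ms=0b +432.692ms=3/4b
2) 432.692ms=3/4b +432.692ms=3/4b
3) 865.385ms=3/2b +432.692ms=3/4b
4) 1298.077ms=9/4b +432.692ms=3/4b
5) 1730.769ms=3b +576.923ms=1b
6) 2307.692ms=4b +576.923ms=1b
7) 2884.615ms=5b +576.923ms=1b
8) 3461.538ms=6b +865.385ms=3/2b
9) 4326.923ms=15/2b +432.692ms=3/4b
10) 4759.615ms=33/4b +432.692ms=3/4b
Σ=9b of 9 (104bpm 3/8) — PASS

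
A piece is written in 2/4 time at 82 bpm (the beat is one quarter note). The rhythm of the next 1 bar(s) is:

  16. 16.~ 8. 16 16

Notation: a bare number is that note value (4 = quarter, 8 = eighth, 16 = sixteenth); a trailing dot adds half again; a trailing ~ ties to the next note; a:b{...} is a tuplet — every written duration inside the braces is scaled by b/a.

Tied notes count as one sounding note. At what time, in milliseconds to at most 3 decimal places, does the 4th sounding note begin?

1. 0.0ms @ 0 + 274.39ms (3/8)
2. 274.39ms @ 3/8 + 823.171ms (9/8)
3. 1097.561ms @ 3/2 + 182.927ms (1/4)
4. 1280.488ms @ 7/4 + 182.927ms (1/4)

note 4 onset = 7/4b = 1280.488ms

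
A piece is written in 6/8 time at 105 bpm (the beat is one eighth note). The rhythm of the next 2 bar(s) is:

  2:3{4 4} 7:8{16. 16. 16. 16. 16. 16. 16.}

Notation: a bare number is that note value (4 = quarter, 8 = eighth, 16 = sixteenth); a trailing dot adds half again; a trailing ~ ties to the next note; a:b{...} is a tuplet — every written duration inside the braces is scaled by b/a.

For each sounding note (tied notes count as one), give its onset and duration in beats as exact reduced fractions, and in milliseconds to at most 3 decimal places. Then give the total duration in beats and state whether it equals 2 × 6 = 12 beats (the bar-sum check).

1) 0.0ms=0b +1714.286ms=3b
2) 1714.286ms=3b +1714.286ms=3b
3) 3428.571ms=6b +489.796ms=6/7b
4) 3918.367ms=48/7b +489.796ms=6/7b
5) 4408.163ms=54/7b +489.796ms=6/7b
6) 4897.959ms=60/7b +489.796ms=6/7b
7) 5387.755ms=66/7b +489.796ms=6/7b
8) 5877.551ms=72/7b +489.796ms=6/7b
9) 6367.347ms=78/7b +489.796ms=6/7b
Σ=12b of 12 (105bpm 6/8) — PASS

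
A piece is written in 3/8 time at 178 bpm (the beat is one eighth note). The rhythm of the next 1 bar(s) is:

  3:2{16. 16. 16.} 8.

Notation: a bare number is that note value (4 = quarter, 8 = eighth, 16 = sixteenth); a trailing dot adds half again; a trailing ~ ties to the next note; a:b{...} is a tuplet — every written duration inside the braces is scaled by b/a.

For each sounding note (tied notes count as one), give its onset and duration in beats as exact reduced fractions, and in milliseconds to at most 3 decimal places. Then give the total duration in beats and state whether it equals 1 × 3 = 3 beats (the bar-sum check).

1) 0.0ms=0b +168.539ms=1/2b
2) 168.539ms=1/2b +168.539ms=1/2b
3) 337.079ms=1b +168.539ms=1/2b
4) 505.618ms=3/2b +505.618ms=3/2b
Σ=3b of 3 (178bpm 3/8) — PASS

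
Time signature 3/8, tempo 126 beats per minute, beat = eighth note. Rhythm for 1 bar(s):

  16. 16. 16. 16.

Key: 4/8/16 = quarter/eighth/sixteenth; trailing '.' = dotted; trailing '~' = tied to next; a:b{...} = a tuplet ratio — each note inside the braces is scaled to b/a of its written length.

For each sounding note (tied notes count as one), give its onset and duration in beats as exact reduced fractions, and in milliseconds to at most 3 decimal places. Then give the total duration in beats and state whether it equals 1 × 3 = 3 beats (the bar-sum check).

1) 0.0ms=0b +357.143ms=3/4b
2) 357.143ms=3/4b +357.143ms=3/4b
3) 714.286ms=3/2b +357.143ms=3/4b
4) 1071.429ms=9/4b +357.143ms=3/4b
Σ=3b of 3 (126bpm 3/8) — PASS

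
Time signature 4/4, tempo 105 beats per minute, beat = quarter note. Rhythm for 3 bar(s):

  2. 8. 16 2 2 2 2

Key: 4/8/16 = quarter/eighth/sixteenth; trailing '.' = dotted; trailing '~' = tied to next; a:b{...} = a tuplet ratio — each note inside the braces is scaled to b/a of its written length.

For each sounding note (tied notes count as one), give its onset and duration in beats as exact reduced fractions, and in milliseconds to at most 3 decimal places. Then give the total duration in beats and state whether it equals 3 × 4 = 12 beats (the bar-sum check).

1) 0.0ms=0b +1714.286ms=3b
2) 1714.286ms=3b +428.571ms=3/4b
3) 2142.857ms=15/4b +142.857ms=1/4b
4) 2285.714ms=4b +1142.857ms=2b
5) 3428.571ms=6b +1142.857ms=2b
6) 4571.429ms=8b +1142.857ms=2b
7) 5714.286ms=10b +1142.857ms=2b
Σ=12b of 12 (105bpm 4/4) — PASS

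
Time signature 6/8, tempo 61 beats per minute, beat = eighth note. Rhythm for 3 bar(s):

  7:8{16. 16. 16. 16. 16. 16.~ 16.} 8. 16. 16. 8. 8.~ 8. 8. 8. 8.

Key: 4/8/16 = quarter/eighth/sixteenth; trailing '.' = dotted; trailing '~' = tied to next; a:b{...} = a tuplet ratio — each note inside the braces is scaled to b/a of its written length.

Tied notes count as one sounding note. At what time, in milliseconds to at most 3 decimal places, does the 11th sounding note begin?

note 11 onset = 21/2b = 10327.869ms

1. 0.0ms @ 0 + 843.091ms (6/7)
2. 843.091ms @ 6/7 + 843.091ms (6/7)
3. 1686.183ms @ 12/7 + 843.091ms (6/7)
4. 2529.274ms @ 18/7 + 843.091ms (6/7)
5. 3372.365ms @ 24/7 + 843.091ms (6/7)
6. 4215.457ms @ 30/7 + 1686.183ms (12/7)
7. 5901.639ms @ 6 + 1475.41ms (3/2)
8. 7377.049ms @ 15/2 + 737.705ms (3/4)
9. 8114.754ms @ 33/4 + 737.705ms (3/4)
10. 8852.459ms @ 9 + 1475.41ms (3/2)
11. 10327.869ms @ 21/2 + 2950.82ms (3)
12. 13278.689ms @ 27/2 + 1475.41ms (3/2)
13. 14754.098ms @ 15 + 1475.41ms (3/2)
14. 16229.508ms @ 33/2 + 1475.41ms (3/2)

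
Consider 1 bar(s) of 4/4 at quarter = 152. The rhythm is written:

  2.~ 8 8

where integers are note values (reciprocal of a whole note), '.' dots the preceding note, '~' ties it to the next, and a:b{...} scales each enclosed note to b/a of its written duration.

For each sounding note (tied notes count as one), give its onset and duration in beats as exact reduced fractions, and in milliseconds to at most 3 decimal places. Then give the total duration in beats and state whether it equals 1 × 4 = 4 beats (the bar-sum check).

1) 0.0ms=0b +1381.579ms=7/2b
2) 1381.579ms=7/2b +197.368ms=1/2b
Σ=4b of 4 (152bpm 4/4) — PASS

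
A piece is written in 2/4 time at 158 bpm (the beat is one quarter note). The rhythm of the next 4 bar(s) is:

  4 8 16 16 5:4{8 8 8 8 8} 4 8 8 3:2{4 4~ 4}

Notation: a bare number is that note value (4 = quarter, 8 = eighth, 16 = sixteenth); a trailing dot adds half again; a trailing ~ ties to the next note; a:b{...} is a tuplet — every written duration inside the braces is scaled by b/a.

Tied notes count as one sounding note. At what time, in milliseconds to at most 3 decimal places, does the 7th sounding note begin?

1. 0.0ms @ 0 + 379.747ms (1)
2. 379.747ms @ 1 + 189.873ms (1/2)
3. 569.62ms @ 3/2 + 94.937ms (1/4)
4. 664.557ms @ 7/4 + 94.937ms (1/4)
5. 759.494ms @ 2 + 151.899ms (2/5)
6. 911.392ms @ 12/5 + 151.899ms (2/5)
7. 1063.291ms @ 14/5 + 151.899ms (2/5)
8. 1215.19ms @ 16/5 + 151.899ms (2/5)
9. 1367.089ms @ 18/5 + 151.899ms (2/5)
10. 1518.987ms @ 4 + 379.747ms (1)
11. 1898.734ms @ 5 + 189.873ms (1/2)
12. 2088.608ms @ 11/2 + 189.873ms (1/2)
13. 2278.481ms @ 6 + 253.165ms (2/3)
14. 2531.646ms @ 20/3 + 506.329ms (4/3)

note 7 onset = 14/5b = 1063.291ms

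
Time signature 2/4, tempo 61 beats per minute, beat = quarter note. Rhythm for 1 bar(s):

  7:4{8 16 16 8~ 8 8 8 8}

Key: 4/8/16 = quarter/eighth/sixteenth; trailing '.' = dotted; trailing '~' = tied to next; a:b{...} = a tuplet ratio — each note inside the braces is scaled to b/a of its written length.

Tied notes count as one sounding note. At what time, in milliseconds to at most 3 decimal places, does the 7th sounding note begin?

1. 0.0ms @ 0 + 281.03ms (2/7)
2. 281.03ms @ 2/7 + 140.515ms (1/7)
3. 421.546ms @ 3/7 + 140.515ms (1/7)
4. 562.061ms @ 4/7 + 562.061ms (4/7)
5. 1124.122ms @ 8/7 + 281.03ms (2/7)
6. 1405.152ms @ 10/7 + 281.03ms (2/7)
7. 1686.183ms @ 12/7 + 281.03ms (2/7)

note 7 onset = 12/7b = 1686.183ms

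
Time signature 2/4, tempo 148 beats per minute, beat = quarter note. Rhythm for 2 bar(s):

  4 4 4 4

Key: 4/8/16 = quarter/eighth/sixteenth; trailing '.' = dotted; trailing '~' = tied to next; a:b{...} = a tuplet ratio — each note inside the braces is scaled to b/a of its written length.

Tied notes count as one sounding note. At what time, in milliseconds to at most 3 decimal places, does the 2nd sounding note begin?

note 2 onset = 1b = 405.405ms

1. 0.0ms @ 0 + 405.405ms (1)
2. 405.405ms @ 1 + 405.405ms (1)
3. 810.811ms @ 2 + 405.405ms (1)
4. 1216.216ms @ 3 + 405.405ms (1)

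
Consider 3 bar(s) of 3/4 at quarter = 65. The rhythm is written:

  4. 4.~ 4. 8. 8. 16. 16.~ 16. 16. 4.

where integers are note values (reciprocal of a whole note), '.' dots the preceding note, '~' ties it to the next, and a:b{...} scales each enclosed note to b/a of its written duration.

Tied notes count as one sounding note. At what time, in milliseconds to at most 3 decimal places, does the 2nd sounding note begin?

note 2 onset = 3/2b = 1384.615ms

1. 0.0ms @ 0 + 1384.615ms (3/2)
2. 1384.615ms @ 3/2 + 2769.231ms (3)
3. 4153.846ms @ 9/2 + 692.308ms (3/4)
4. 4846.154ms @ 21/4 + 692.308ms (3/4)
5. 5538.462ms @ 6 + 346.154ms (3/8)
6. 5884.615ms @ 51/8 + 692.308ms (3/4)
7. 6576.923ms @ 57/8 + 346.154ms (3/8)
8. 6923.077ms @ 15/2 + 1384.615ms (3/2)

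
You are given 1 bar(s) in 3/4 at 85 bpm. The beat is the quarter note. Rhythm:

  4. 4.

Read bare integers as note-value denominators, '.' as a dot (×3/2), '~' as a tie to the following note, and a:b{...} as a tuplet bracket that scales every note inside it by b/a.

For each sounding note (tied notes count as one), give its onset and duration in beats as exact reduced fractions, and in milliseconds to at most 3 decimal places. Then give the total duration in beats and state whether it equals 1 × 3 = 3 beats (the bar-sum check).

1) 0.0ms=0b +1058.824ms=3/2b
2) 1058.824ms=3/2b +1058.824ms=3/2b
Σ=3b of 3 (85bpm 3/4) — PASS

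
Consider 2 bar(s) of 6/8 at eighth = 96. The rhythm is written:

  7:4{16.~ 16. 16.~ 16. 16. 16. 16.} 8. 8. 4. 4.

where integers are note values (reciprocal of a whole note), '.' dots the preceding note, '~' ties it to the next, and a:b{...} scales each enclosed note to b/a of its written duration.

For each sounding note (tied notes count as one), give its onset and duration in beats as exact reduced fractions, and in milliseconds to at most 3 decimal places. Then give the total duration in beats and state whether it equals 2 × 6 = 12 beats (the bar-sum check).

1) 0.0ms=0b +535.714ms=6/7b
2) 535.714ms=6/7b +535.714ms=6/7b
3) 1071.429ms=12/7b +267.857ms=3/7b
4) 1339.286ms=15/7b +267.857ms=3/7b
5) 1607.143ms=18/7b +267.857ms=3/7b
6) 1875.0ms=3b +937.5ms=3/2b
7) 2812.5ms=9/2b +937.5ms=3/2b
8) 3750.0ms=6b +1875.0ms=3b
9) 5625.0ms=9b +1875.0ms=3b
Σ=12b of 12 (96bpm 6/8) — PASS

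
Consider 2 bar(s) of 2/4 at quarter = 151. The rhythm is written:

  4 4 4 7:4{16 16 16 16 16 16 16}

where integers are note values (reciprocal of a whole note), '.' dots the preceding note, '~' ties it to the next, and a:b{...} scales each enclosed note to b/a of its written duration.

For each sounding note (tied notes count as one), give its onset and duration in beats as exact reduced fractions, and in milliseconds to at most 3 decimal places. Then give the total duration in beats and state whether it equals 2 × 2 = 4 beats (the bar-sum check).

1) 0.0ms=0b +397.351ms=1b
2) 397.351ms=1b +397.351ms=1b
3) 794.702ms=2b +397.351ms=1b
4) 1192.053ms=3b +56.764ms=1/7b
5) 1248.817ms=22/7b +56.764ms=1/7b
6) 1305.582ms=23/7b +56.764ms=1/7b
7) 1362.346ms=24/7b +56.764ms=1/7b
8) 1419.111ms=25/7b +56.764ms=1/7b
9) 1475.875ms=26/7b +56.764ms=1/7b
10) 1532.64ms=27/7b +56.764ms=1/7b
Σ=4b of 4 (151bpm 2/4) — PASS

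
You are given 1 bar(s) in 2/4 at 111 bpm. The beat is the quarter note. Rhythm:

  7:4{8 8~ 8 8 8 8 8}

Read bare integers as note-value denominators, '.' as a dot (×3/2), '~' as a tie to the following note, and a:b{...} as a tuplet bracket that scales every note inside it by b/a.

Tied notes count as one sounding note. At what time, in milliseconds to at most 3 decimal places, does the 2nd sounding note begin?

1. 0.0ms @ 0 + 154.44ms (2/7)
2. 154.44ms @ 2/7 + 308.88ms (4/7)
3. 463.32ms @ 6/7 + 154.44ms (2/7)
4. 617.761ms @ 8/7 + 154.44ms (2/7)
5. 772.201ms @ 10/7 + 154.44ms (2/7)
6. 926.641ms @ 12/7 + 154.44ms (2/7)

note 2 onset = 2/7b = 154.44ms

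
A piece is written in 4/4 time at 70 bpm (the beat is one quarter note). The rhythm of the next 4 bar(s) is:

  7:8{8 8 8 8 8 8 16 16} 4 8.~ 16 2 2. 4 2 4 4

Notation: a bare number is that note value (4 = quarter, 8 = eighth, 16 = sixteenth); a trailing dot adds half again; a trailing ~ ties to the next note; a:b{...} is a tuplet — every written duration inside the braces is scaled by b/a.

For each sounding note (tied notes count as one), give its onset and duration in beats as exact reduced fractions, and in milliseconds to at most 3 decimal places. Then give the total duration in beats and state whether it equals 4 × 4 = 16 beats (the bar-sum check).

1) 0.0ms=0b +489.796ms=4/7b
2) 489.796ms=4/7b +489.796ms=4/7b
3) 979.592ms=8/7b +489.796ms=4/7b
4) 1469.388ms=12/7b +489.796ms=4/7b
5) 1959.184ms=16/7b +489.796ms=4/7b
6) 2448.98ms=20/7b +489.796ms=4/7b
7) 2938.776ms=24/7b +244.898ms=2/7b
8) 3183.673ms=26/7b +244.898ms=2/7b
9) 3428.571ms=4b +857.143ms=1b
10) 4285.714ms=5b +857.143ms=1b
11) 5142.857ms=6b +1714.286ms=2b
12) 6857.143ms=8b +2571.429ms=3b
13) 9428.571ms=11b +857.143ms=1b
14) 10285.714ms=12b +1714.286ms=2b
15) 12000.0ms=14b +857.143ms=1b
16) 12857.143ms=15b +857.143ms=1b
Σ=16b of 16 (70bpm 4/4) — PASS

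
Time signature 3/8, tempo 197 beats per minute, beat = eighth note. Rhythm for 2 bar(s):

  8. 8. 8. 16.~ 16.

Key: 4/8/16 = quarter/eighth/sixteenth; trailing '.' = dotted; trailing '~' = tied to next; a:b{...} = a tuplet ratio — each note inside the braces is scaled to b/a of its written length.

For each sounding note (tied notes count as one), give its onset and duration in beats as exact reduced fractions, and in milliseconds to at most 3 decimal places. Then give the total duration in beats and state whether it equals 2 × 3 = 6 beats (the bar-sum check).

1) 0.0ms=0b +456.853ms=3/2b
2) 456.853ms=3/2b +456.853ms=3/2b
3) 913.706ms=3b +456.853ms=3/2b
4) 1370.558ms=9/2b +456.853ms=3/2b
Σ=6b of 6 (197bpm 3/8) — PASS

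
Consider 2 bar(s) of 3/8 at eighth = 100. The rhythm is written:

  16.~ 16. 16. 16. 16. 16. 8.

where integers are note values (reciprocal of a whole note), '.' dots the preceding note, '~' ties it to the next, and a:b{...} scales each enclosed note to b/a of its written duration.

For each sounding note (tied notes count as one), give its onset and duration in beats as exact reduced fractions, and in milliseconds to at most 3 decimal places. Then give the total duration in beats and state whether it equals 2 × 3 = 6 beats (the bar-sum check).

1) 0.0ms=0b +900.0ms=3/2b
2) 900.0ms=3/2b +450.0ms=3/4b
3) 1350.0ms=9/4b +450.0ms=3/4b
4) 1800.0ms=3b +450.0ms=3/4b
5) 2250.0ms=15/4b +450.0ms=3/4b
6) 2700.0ms=9/2b +900.0ms=3/2b
Σ=6b of 6 (100bpm 3/8) — PASS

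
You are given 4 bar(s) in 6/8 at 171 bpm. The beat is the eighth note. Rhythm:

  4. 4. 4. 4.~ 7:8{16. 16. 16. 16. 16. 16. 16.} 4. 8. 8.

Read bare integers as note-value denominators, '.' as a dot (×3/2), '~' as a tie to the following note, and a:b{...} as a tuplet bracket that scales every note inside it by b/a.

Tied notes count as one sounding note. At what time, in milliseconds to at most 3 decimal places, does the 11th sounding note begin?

note 11 onset = 18b = 6315.789ms

1. 0.0ms @ 0 + 1052.632ms (3)
2. 1052.632ms @ 3 + 1052.632ms (3)
3. 2105.263ms @ 6 + 1052.632ms (3)
4. 3157.895ms @ 9 + 1353.383ms (27/7)
5. 4511.278ms @ 90/7 + 300.752ms (6/7)
6. 4812.03ms @ 96/7 + 300.752ms (6/7)
7. 5112.782ms @ 102/7 + 300.752ms (6/7)
8. 5413.534ms @ 108/7 + 300.752ms (6/7)
9. 5714.286ms @ 114/7 + 300.752ms (6/7)
10. 6015.038ms @ 120/7 + 300.752ms (6/7)
11. 6315.789ms @ 18 + 1052.632ms (3)
12. 7368.421ms @ 21 + 526.316ms (3/2)
13. 7894.737ms @ 45/2 + 526.316ms (3/2)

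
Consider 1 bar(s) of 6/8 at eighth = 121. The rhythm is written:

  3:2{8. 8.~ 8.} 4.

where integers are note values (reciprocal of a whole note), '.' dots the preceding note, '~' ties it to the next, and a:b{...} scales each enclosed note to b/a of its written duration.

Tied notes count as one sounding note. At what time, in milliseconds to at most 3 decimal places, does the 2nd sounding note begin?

note 2 onset = 1b = 495.868ms

1. 0.0ms @ 0 + 495.868ms (1)
2. 495.868ms @ 1 + 991.736ms (2)
3. 1487.603ms @ 3 + 1487.603ms (3)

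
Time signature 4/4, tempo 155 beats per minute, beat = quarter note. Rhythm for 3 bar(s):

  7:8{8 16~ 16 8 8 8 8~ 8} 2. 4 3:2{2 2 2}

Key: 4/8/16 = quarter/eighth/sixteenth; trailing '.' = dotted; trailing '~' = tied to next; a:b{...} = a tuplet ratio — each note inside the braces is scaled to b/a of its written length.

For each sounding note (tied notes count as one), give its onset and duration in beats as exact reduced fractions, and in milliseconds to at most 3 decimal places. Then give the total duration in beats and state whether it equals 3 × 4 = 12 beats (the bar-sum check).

1) 0.0ms=0b +221.198ms=4/7b
2) 221.198ms=4/7b +221.198ms=4/7b
3) 442.396ms=8/7b +221.198ms=4/7b
4) 663.594ms=12/7b +221.198ms=4/7b
5) 884.793ms=16/7b +221.198ms=4/7b
6) 1105.991ms=20/7b +442.396ms=8/7b
7) 1548.387ms=4b +1161.29ms=3b
8) 2709.677ms=7b +387.097ms=1b
9) 3096.774ms=8b +516.129ms=4/3b
10) 3612.903ms=28/3b +516.129ms=4/3b
11) 4129.032ms=32/3b +516.129ms=4/3b
Σ=12b of 12 (155bpm 4/4) — PASS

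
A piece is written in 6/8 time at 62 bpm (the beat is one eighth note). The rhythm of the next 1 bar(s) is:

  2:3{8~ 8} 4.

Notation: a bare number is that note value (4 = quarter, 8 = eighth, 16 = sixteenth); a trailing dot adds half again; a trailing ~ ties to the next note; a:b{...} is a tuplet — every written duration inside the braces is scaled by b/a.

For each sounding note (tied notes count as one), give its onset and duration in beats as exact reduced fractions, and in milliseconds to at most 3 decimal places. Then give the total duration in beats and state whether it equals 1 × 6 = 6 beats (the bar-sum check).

1) 0.0ms=0b +2903.226ms=3b
2) 2903.226ms=3b +2903.226ms=3b
Σ=6b of 6 (62bpm 6/8) — PASS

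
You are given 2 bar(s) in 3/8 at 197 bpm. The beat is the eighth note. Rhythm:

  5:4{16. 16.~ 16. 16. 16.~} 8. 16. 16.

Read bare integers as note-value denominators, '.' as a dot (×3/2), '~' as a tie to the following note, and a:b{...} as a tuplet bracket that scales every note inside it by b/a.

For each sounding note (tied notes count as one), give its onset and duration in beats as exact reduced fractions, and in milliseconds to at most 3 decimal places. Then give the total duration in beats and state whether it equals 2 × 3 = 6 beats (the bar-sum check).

1) 0.0ms=0b +182.741ms=3/5b
2) 182.741ms=3/5b +365.482ms=6/5b
3) 548.223ms=9/5b +182.741ms=3/5b
4) 730.964ms=12/5b +639.594ms=21/10b
5) 1370.558ms=9/2b +228.426ms=3/4b
6) 1598.985ms=21/4b +228.426ms=3/4b
Σ=6b of 6 (197bpm 3/8) — PASS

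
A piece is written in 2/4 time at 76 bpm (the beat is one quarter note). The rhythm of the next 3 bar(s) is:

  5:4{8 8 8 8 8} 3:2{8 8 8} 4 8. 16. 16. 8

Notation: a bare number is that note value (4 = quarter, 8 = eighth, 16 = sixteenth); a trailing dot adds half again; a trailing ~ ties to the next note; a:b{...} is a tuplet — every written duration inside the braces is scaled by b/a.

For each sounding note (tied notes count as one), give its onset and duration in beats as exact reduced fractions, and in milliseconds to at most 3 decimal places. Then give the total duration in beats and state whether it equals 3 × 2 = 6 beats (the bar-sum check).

1) 0.0ms=0b +315.789ms=2/5b
2) 315.789ms=2/5b +315.789ms=2/5b
3) 631.579ms=4/5b +315.789ms=2/5b
4) 947.368ms=6/5b +315.789ms=2/5b
5) 1263.158ms=8/5b +315.789ms=2/5b
6) 1578.947ms=2b +263.158ms=1/3b
7) 1842.105ms=7/3b +263.158ms=1/3b
8) 2105.263ms=8/3b +263.158ms=1/3b
9) 2368.421ms=3b +789.474ms=1b
10) 3157.895ms=4b +592.105ms=3/4b
11) 3750.0ms=19/4b +296.053ms=3/8b
12) 4046.053ms=41/8b +296.053ms=3/8b
13) 4342.105ms=11/2b +394.737ms=1/2b
Σ=6b of 6 (76bpm 2/4) — PASS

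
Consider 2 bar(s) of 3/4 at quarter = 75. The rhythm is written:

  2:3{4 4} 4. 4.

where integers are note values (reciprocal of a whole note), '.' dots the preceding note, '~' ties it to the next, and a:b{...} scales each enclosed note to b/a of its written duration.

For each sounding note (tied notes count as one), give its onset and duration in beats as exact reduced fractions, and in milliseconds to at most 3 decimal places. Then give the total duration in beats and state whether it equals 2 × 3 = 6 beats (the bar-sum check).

1) 0.0ms=0b +1200.0ms=3/2b
2) 1200.0ms=3/2b +1200.0ms=3/2b
3) 2400.0ms=3b +1200.0ms=3/2b
4) 3600.0ms=9/2b +1200.0ms=3/2b
Σ=6b of 6 (75bpm 3/4) — PASS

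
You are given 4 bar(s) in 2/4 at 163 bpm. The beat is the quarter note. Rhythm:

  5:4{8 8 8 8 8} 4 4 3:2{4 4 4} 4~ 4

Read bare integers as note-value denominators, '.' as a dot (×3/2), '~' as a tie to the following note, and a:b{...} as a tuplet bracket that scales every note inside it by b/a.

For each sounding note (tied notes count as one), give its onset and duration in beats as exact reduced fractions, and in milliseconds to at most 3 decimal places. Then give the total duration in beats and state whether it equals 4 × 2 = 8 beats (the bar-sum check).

1) 0.0ms=0b +147.239ms=2/5b
2) 147.239ms=2/5b +147.239ms=2/5b
3) 294.479ms=4/5b +147.239ms=2/5b
4) 441.718ms=6/5b +147.239ms=2/5b
5) 588.957ms=8/5b +147.239ms=2/5b
6) 736.196ms=2b +368.098ms=1b
7) 1104.294ms=3b +368.098ms=1b
8) 1472.393ms=4b +245.399ms=2/3b
9) 1717.791ms=14/3b +245.399ms=2/3b
10) 1963.19ms=16/3b +245.399ms=2/3b
11) 2208.589ms=6b +736.196ms=2b
Σ=8b of 8 (163bpm 2/4) — PASS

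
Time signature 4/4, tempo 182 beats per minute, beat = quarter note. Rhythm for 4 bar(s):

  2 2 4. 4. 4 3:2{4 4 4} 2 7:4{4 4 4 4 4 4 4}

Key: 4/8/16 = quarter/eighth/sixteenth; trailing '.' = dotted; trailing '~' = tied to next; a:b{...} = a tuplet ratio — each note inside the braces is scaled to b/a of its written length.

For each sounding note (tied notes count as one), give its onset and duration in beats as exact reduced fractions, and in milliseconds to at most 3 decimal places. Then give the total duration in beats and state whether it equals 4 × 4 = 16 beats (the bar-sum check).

1) 0.0ms=0b +659.341ms=2b
2) 659.341ms=2b +659.341ms=2b
3) 1318.681ms=4b +494.505ms=3/2b
4) 1813.187ms=11/2b +494.505ms=3/2b
5) 2307.692ms=7b +329.67ms=1b
6) 2637.363ms=8b +219.78ms=2/3b
7) 2857.143ms=26/3b +219.78ms=2/3b
8) 3076.923ms=28/3b +219.78ms=2/3b
9) 3296.703ms=10b +659.341ms=2b
10) 3956.044ms=12b +188.383ms=4/7b
11) 4144.427ms=88/7b +188.383ms=4/7b
12) 4332.81ms=92/7b +188.383ms=4/7b
13) 4521.193ms=96/7b +188.383ms=4/7b
14) 4709.576ms=100/7b +188.383ms=4/7b
15) 4897.959ms=104/7b +188.383ms=4/7b
16) 5086.342ms=108/7b +188.383ms=4/7b
Σ=16b of 16 (182bpm 4/4) — PASS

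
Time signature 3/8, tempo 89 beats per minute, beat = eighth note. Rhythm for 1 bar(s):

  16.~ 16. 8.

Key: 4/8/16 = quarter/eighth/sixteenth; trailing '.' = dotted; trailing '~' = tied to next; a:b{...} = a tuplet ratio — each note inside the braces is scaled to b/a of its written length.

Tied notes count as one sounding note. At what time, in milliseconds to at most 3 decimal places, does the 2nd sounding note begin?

1. 0.0ms @ 0 + 1011.236ms (3/2)
2. 1011.236ms @ 3/2 + 1011.236ms (3/2)

note 2 onset = 3/2b = 1011.236ms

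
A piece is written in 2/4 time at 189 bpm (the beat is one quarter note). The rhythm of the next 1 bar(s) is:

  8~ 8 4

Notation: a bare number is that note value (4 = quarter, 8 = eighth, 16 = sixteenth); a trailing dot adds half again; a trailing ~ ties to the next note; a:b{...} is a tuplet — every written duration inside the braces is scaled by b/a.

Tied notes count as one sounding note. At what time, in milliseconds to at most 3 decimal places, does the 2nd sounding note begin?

1. 0.0ms @ 0 + 317.46ms (1)
2. 317.46ms @ 1 + 317.46ms (1)

note 2 onset = 1b = 317.46ms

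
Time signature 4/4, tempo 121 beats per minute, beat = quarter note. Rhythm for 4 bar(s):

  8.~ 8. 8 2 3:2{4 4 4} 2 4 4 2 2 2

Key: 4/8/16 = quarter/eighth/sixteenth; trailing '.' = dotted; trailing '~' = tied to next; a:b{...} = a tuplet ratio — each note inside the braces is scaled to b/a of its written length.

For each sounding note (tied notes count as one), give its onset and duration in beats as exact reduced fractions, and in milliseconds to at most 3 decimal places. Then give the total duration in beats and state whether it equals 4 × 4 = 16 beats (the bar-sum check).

1) 0.0ms=0b +743.802ms=3/2b
2) 743.802ms=3/2b +247.934ms=1/2b
3) 991.736ms=2b +991.736ms=2b
4) 1983.471ms=4b +330.579ms=2/3b
5) 2314.05ms=14/3b +330.579ms=2/3b
6) 2644.628ms=16/3b +330.579ms=2/3b
7) 2975.207ms=6b +991.736ms=2b
8) 3966.942ms=8b +495.868ms=1b
9) 4462.81ms=9b +495.868ms=1b
10) 4958.678ms=10b +991.736ms=2b
11) 5950.413ms=12b +991.736ms=2b
12) 6942.149ms=14b +991.736ms=2b
Σ=16b of 16 (121bpm 4/4) — PASS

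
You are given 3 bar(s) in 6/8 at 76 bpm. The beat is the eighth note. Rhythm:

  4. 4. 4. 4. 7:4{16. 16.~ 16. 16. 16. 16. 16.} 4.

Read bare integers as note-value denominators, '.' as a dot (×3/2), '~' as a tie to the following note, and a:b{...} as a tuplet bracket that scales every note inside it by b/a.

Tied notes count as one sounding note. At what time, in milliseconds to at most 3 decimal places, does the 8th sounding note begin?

1. 0.0ms @ 0 + 2368.421ms (3)
2. 2368.421ms @ 3 + 2368.421ms (3)
3. 4736.842ms @ 6 + 2368.421ms (3)
4. 7105.263ms @ 9 + 2368.421ms (3)
5. 9473.684ms @ 12 + 338.346ms (3/7)
6. 9812.03ms @ 87/7 + 676.692ms (6/7)
7. 10488.722ms @ 93/7 + 338.346ms (3/7)
8. 10827.068ms @ 96/7 + 338.346ms (3/7)
9. 11165.414ms @ 99/7 + 338.346ms (3/7)
10. 11503.759ms @ 102/7 + 338.346ms (3/7)
11. 11842.105ms @ 15 + 2368.421ms (3)

note 8 onset = 96/7b = 10827.068ms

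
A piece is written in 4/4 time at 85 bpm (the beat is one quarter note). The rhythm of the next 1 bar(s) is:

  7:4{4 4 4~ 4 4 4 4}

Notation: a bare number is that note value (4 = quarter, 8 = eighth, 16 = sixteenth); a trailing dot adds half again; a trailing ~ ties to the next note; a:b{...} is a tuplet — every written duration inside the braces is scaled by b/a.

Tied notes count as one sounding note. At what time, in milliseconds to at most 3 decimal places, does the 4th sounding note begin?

1. 0.0ms @ 0 + 403.361ms (4/7)
2. 403.361ms @ 4/7 + 403.361ms (4/7)
3. 806.723ms @ 8/7 + 806.723ms (8/7)
4. 1613.445ms @ 16/7 + 403.361ms (4/7)
5. 2016.807ms @ 20/7 + 403.361ms (4/7)
6. 2420.168ms @ 24/7 + 403.361ms (4/7)

note 4 onset = 16/7b = 1613.445ms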